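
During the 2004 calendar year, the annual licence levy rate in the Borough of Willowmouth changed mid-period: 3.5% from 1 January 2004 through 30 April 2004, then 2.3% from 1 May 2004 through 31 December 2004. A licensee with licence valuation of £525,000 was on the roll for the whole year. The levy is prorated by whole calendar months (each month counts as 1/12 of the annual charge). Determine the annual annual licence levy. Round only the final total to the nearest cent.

1 January – 30 April 2004: 4 months at 3.5% → £525,000 × 3.5% × 4/12 = £6,125.0000
1 May – 31 December 2004: 8 months at 2.3% → £525,000 × 2.3% × 8/12 = £8,050.0000
Total = £14,175.0000

£14,175.00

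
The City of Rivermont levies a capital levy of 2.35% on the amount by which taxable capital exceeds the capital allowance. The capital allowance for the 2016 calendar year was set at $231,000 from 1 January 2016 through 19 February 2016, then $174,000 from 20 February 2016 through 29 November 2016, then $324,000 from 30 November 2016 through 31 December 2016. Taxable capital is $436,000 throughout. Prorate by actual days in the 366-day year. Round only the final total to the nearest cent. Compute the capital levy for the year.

$5,665.81

1 January – 19 February 2016: 50 days, exemption $231,000 → ($436,000 − $231,000) × 2.35% × 50/366 = $658.1284
20 February – 29 November 2016: 284 days, exemption $174,000 → ($436,000 − $174,000) × 2.35% × 284/366 = $4,777.5628
30 November – 31 December 2016: 32 days, exemption $324,000 → ($436,000 − $324,000) × 2.35% × 32/366 = $230.1202
Total = $5,665.8115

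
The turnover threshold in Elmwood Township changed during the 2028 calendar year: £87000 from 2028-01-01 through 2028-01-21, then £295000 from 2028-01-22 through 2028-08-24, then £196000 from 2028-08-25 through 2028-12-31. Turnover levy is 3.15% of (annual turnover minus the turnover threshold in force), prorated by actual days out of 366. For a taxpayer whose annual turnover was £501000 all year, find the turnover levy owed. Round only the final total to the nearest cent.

2028-01-01 to 2028-01-21: 21 days, exemption £87000 → (£501000 − £87000) × 3.15% × 21/366 = £748.2541
2028-01-22 to 2028-08-24: 216 days, exemption £295000 → (£501000 − £295000) × 3.15% × 216/366 = £3829.5738
2028-08-25 to 2028-12-31: 129 days, exemption £196000 → (£501000 − £196000) × 3.15% × 129/366 = £3386.2500
Total = £7964.0779

£7964.08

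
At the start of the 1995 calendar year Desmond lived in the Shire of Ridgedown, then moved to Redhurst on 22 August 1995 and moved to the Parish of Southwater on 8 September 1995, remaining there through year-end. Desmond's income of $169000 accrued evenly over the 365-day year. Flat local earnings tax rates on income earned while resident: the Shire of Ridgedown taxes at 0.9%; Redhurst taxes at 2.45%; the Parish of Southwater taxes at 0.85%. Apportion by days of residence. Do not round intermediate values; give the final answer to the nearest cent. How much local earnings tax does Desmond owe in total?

The Shire of Ridgedown, 1 January – 21 August 1995: 233 days → $169000 × 0.9% × 233/365 = $970.9397
Redhurst, 22 August – 7 September 1995: 17 days → $169000 × 2.45% × 17/365 = $192.8452
The Parish of Southwater, 8 September – 31 December 1995: 115 days → $169000 × 0.85% × 115/365 = $452.5959
Total = $1616.3808

$1616.38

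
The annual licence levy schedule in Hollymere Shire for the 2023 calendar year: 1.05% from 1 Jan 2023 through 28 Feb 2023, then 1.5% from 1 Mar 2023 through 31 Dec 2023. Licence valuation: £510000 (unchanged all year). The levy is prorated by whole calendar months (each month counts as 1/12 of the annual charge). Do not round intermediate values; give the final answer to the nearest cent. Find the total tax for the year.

£7267.50

1 Jan – 28 Feb 2023: 2 months at 1.05% → £510000 × 1.05% × 2/12 = £892.5000
1 Mar – 31 Dec 2023: 10 months at 1.5% → £510000 × 1.5% × 10/12 = £6375.0000
Total = £7267.5000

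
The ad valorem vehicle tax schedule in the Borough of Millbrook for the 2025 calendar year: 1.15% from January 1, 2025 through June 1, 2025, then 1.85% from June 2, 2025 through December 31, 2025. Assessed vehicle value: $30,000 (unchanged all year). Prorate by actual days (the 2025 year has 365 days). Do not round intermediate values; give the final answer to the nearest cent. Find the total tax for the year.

January 1 – June 1, 2025: 152 days at 1.15% → $30,000 × 1.15% × 152/365 = $143.6712
June 2 – December 31, 2025: 213 days at 1.85% → $30,000 × 1.85% × 213/365 = $323.8767
Total = $467.5479

$467.55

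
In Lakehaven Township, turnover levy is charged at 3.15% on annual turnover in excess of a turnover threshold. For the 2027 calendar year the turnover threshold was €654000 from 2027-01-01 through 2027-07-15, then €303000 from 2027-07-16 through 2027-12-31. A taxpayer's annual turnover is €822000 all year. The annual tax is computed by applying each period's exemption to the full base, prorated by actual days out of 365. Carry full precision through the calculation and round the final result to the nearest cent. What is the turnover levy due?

€10411.31

2027-01-01 to 2027-07-15: 196 days, exemption €654000 → (€822000 − €654000) × 3.15% × 196/365 = €2841.7315
2027-07-16 to 2027-12-31: 169 days, exemption €303000 → (€822000 − €303000) × 3.15% × 169/365 = €7569.5795
Total = €10411.3110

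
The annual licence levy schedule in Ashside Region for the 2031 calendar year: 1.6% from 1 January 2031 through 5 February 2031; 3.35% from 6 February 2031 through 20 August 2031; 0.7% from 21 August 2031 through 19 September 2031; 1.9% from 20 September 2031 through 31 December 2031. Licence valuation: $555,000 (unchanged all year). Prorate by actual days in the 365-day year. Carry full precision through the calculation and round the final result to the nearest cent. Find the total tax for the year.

$14,154.78

1 January – 5 February 2031: 36 days at 1.6% → $555,000 × 1.6% × 36/365 = $875.8356
6 February – 20 August 2031: 196 days at 3.35% → $555,000 × 3.35% × 196/365 = $9,983.9178
21 August – 19 September 2031: 30 days at 0.7% → $555,000 × 0.7% × 30/365 = $319.3151
20 September – 31 December 2031: 103 days at 1.9% → $555,000 × 1.9% × 103/365 = $2,975.7123
Total = $14,154.7808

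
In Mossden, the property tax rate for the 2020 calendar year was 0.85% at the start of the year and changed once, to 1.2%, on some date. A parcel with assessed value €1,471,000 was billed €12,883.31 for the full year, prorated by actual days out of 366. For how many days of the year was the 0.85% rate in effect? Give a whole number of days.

Let d = days at the first rate; then 366 − d days at the second rate.
€1,471,000 × [0.85%·d + 1.2%·(366−d)] / 366 = €12,883.31
Solving gives d = 339, so the new rate took effect on December 5, 2020.

339 days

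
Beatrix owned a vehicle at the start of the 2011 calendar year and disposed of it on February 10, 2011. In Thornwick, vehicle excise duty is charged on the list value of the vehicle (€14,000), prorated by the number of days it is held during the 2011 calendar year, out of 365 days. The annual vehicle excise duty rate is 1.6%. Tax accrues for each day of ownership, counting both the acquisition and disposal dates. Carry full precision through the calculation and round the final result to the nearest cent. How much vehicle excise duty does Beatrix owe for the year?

€25.16

Days held (January 1 – February 10, 2011): 41 out of 365
Tax = €14,000 × 1.6% × 41/365 = €25.1616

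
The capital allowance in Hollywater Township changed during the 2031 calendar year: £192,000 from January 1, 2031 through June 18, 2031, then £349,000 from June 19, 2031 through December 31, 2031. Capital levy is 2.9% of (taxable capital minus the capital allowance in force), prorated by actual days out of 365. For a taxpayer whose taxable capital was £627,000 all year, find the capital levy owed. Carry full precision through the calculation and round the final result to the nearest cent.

£10,170.10

January 1 – June 18, 2031: 169 days, exemption £192,000 → (£627,000 − £192,000) × 2.9% × 169/365 = £5,840.9178
June 19 – December 31, 2031: 196 days, exemption £349,000 → (£627,000 − £349,000) × 2.9% × 196/365 = £4,329.1836
Total = £10,170.1014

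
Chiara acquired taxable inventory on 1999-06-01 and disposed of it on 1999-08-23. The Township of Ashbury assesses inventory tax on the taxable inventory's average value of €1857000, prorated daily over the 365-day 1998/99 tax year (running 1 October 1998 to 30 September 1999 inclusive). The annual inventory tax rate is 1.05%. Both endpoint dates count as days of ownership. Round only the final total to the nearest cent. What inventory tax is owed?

Days held (1999-06-01 to 1999-08-23): 84 out of 365
Tax = €1857000 × 1.05% × 84/365 = €4487.3260

€4487.33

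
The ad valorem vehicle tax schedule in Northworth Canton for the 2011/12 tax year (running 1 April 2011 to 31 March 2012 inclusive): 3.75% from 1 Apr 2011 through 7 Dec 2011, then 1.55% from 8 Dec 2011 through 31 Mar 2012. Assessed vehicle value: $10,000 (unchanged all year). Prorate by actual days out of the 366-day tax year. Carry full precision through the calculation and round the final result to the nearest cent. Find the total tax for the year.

$305.87

1 Apr – 7 Dec 2011: 251 days at 3.75% → $10,000 × 3.75% × 251/366 = $257.1721
8 Dec 2011 – 31 Mar 2012: 115 days at 1.55% → $10,000 × 1.55% × 115/366 = $48.7022
Total = $305.8743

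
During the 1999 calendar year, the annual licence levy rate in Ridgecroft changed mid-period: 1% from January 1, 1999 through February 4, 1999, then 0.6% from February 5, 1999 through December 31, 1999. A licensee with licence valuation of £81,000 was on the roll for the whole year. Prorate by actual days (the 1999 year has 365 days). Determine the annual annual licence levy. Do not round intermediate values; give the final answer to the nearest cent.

January 1 – February 4, 1999: 35 days at 1% → £81,000 × 1% × 35/365 = £77.6712
February 5 – December 31, 1999: 330 days at 0.6% → £81,000 × 0.6% × 330/365 = £439.3973
Total = £517.0685

£517.07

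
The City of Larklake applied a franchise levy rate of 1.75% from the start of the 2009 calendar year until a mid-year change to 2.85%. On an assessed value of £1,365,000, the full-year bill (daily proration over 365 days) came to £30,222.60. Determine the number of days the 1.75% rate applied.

211 days

Let d = days at the first rate; then 365 − d days at the second rate.
£1,365,000 × [1.75%·d + 2.85%·(365−d)] / 365 = £30,222.60
Solving gives d = 211, so the new rate took effect on 31 July 2009.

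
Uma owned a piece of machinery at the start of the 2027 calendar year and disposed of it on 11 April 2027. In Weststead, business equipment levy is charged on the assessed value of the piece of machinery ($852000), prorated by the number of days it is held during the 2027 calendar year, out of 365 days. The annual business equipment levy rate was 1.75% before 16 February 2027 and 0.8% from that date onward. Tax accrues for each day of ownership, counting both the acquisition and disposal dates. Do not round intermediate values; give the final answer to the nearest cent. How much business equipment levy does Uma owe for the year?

1 January – 15 February 2027: 46 days at 1.75% → $852000 × 1.75% × 46/365 = $1879.0685
16 February – 11 April 2027: 55 days at 0.8% → $852000 × 0.8% × 55/365 = $1027.0685
Total = $2906.1370

$2906.14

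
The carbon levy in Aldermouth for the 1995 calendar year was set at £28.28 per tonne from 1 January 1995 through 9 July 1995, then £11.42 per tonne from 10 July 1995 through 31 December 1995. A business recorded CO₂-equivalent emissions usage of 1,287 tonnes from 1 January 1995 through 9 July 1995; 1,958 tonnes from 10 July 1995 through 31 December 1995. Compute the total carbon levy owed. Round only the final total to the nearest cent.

£58,756.72

1 January – 9 July 1995: 1,287 tonnes at £28.28/tonne → £36,396.36
10 July – 31 December 1995: 1,958 tonnes at £11.42/tonne → £22,360.36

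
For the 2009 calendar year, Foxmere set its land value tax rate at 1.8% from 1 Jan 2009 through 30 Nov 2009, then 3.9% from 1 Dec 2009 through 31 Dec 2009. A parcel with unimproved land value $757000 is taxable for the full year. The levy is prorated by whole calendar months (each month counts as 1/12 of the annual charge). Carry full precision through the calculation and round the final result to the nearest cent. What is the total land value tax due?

$14950.75

1 Jan – 30 Nov 2009: 11 months at 1.8% → $757000 × 1.8% × 11/12 = $12490.5000
1 Dec – 31 Dec 2009: 1 month at 3.9% → $757000 × 3.9% × 1/12 = $2460.2500
Total = $14950.7500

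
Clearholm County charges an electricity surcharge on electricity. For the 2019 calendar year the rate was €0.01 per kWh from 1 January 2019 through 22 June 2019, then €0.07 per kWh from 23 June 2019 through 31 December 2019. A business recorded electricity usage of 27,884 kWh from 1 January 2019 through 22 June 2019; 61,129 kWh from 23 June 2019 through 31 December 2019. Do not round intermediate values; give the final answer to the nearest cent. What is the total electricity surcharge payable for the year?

1 January – 22 June 2019: 27,884 kWh at €0.01/kWh → €278.84
23 June – 31 December 2019: 61,129 kWh at €0.07/kWh → €4,279.03

€4,557.87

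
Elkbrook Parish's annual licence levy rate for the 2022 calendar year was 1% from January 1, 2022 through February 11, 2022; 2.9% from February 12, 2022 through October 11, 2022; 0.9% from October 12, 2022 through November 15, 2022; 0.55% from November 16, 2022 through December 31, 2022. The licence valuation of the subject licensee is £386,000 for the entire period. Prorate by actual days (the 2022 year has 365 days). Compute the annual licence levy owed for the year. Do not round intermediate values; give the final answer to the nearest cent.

January 1 – February 11, 2022: 42 days at 1% → £386,000 × 1% × 42/365 = £444.1644
February 12 – October 11, 2022: 242 days at 2.9% → £386,000 × 2.9% × 242/365 = £7,421.7753
October 12 – November 15, 2022: 35 days at 0.9% → £386,000 × 0.9% × 35/365 = £333.1233
November 16 – December 31, 2022: 46 days at 0.55% → £386,000 × 0.55% × 46/365 = £267.5562
Total = £8,466.6192

£8,466.62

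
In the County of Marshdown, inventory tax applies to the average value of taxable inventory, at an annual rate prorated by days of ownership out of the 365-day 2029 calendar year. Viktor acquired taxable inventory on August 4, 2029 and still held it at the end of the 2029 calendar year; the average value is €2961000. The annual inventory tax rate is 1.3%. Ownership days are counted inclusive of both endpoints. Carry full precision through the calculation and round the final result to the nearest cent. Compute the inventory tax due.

€15819.04

Days held (August 4 – December 31, 2029): 150 out of 365
Tax = €2961000 × 1.3% × 150/365 = €15819.0411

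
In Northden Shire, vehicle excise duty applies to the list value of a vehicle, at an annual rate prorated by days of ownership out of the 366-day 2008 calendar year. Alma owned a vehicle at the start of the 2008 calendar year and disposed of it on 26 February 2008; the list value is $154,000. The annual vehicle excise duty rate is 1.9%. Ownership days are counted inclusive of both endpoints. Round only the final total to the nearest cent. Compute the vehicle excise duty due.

Days held (1 January – 26 February 2008): 57 out of 366
Tax = $154,000 × 1.9% × 57/366 = $455.6885

$455.69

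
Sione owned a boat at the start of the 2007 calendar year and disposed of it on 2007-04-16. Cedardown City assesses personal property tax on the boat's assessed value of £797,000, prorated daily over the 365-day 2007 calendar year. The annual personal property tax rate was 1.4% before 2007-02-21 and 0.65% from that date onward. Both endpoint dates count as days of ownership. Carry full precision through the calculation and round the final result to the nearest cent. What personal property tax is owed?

2007-01-01 to 2007-02-20: 51 days at 1.4% → £797,000 × 1.4% × 51/365 = £1,559.0630
2007-02-21 to 2007-04-16: 55 days at 0.65% → £797,000 × 0.65% × 55/365 = £780.6233
Total = £2,339.6863

£2,339.69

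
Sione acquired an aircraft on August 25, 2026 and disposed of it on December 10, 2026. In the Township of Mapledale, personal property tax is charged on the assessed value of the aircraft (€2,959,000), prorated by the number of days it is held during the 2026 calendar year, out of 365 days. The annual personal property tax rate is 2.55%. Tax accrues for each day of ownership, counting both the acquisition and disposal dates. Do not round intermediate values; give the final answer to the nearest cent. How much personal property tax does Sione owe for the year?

Days held (August 25 – December 10, 2026): 108 out of 365
Tax = €2,959,000 × 2.55% × 108/365 = €22,326.2630

€22,326.26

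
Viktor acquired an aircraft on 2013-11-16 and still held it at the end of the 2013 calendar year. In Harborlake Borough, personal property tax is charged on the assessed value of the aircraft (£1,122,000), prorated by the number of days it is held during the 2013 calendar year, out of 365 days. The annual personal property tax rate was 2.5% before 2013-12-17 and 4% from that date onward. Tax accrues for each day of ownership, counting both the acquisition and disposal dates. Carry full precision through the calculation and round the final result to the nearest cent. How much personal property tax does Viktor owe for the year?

£4,226.71

2013-11-16 to 2013-12-16: 31 days at 2.5% → £1,122,000 × 2.5% × 31/365 = £2,382.3288
2013-12-17 to 2013-12-31: 15 days at 4% → £1,122,000 × 4% × 15/365 = £1,844.3836
Total = £4,226.7123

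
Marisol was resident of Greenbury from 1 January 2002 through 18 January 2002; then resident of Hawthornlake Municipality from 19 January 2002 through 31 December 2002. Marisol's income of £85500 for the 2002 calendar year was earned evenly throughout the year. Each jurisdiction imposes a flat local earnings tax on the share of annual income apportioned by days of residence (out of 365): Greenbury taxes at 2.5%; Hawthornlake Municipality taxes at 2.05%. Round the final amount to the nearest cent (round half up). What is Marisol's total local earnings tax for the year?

Greenbury, 1 January – 18 January 2002: 18 days → £85500 × 2.5% × 18/365 = £105.4110
Hawthornlake Municipality, 19 January – 31 December 2002: 347 days → £85500 × 2.05% × 347/365 = £1666.3130
Total = £1771.7240

£1771.72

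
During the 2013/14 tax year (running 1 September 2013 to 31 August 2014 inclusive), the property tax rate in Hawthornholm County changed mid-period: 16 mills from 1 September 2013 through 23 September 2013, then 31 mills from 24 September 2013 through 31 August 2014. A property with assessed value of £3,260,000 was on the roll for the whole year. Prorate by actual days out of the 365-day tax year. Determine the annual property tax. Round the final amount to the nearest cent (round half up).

£97,978.63

1 September – 23 September 2013: 23 days at 16 mills → £3,260,000 × 1.6% × 23/365 = £3,286.7945
24 September 2013 – 31 August 2014: 342 days at 31 mills → £3,260,000 × 3.1% × 342/365 = £94,691.8356
Total = £97,978.6301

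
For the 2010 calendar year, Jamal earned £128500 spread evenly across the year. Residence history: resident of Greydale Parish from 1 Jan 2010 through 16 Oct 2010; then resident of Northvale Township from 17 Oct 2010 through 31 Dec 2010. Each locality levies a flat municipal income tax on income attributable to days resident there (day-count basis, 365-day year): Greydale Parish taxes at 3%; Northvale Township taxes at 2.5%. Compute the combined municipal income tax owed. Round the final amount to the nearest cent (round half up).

Greydale Parish, 1 Jan – 16 Oct 2010: 289 days → £128500 × 3% × 289/365 = £3052.3151
Northvale Township, 17 Oct – 31 Dec 2010: 76 days → £128500 × 2.5% × 76/365 = £668.9041
Total = £3721.2192

£3721.22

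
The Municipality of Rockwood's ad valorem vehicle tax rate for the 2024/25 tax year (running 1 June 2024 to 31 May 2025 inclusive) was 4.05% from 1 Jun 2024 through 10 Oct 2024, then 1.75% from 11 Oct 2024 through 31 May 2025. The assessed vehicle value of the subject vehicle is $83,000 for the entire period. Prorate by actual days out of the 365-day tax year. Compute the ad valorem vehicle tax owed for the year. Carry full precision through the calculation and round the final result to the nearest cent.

1 Jun – 10 Oct 2024: 132 days at 4.05% → $83,000 × 4.05% × 132/365 = $1,215.6658
11 Oct 2024 – 31 May 2025: 233 days at 1.75% → $83,000 × 1.75% × 233/365 = $927.2123
Total = $2,142.8781

$2,142.88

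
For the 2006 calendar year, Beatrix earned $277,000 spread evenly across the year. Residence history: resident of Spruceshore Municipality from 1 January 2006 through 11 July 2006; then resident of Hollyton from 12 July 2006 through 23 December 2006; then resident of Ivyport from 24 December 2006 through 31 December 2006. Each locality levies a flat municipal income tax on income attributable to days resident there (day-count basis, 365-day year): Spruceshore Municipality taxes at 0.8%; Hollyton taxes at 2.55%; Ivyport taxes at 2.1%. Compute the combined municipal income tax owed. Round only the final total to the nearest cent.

Spruceshore Municipality, 1 January – 11 July 2006: 192 days → $277,000 × 0.8% × 192/365 = $1,165.6767
Hollyton, 12 July – 23 December 2006: 165 days → $277,000 × 2.55% × 165/365 = $3,193.0890
Ivyport, 24 December – 31 December 2006: 8 days → $277,000 × 2.1% × 8/365 = $127.4959
Total = $4,486.2616

$4,486.26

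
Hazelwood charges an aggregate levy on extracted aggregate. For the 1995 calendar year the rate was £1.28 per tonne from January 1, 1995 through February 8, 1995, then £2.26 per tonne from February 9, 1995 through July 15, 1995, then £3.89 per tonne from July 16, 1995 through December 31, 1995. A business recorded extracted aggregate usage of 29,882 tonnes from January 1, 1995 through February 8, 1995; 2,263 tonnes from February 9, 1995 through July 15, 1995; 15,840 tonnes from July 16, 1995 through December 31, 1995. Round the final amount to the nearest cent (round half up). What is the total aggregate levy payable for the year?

January 1 – February 8, 1995: 29,882 tonnes at £1.28/tonne → £38,248.96
February 9 – July 15, 1995: 2,263 tonnes at £2.26/tonne → £5,114.38
July 16 – December 31, 1995: 15,840 tonnes at £3.89/tonne → £61,617.60

£104,980.94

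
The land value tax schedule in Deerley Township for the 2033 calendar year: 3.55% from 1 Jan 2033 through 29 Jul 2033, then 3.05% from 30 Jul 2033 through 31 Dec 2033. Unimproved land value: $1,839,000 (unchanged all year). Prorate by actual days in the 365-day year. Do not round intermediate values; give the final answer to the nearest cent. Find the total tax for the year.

1 Jan – 29 Jul 2033: 210 days at 3.55% → $1,839,000 × 3.55% × 210/365 = $37,560.9452
30 Jul – 31 Dec 2033: 155 days at 3.05% → $1,839,000 × 3.05% × 155/365 = $23,818.8288
Total = $61,379.7740

$61,379.77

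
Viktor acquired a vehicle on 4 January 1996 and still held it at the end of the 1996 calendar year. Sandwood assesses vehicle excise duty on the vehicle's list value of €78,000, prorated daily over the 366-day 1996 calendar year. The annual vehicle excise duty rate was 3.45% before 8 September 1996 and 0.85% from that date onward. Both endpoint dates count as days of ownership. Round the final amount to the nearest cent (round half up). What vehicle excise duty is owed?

4 January – 7 September 1996: 248 days at 3.45% → €78,000 × 3.45% × 248/366 = €1,823.4098
8 September – 31 December 1996: 115 days at 0.85% → €78,000 × 0.85% × 115/366 = €208.3197
Total = €2,031.7295

€2,031.73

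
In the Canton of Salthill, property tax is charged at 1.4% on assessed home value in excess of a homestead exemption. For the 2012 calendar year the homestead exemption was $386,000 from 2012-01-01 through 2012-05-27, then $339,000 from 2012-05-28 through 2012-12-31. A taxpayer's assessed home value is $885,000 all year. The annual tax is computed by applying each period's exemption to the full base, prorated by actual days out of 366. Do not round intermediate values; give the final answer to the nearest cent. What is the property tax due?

$7,377.92

2012-01-01 to 2012-05-27: 148 days, exemption $386,000 → ($885,000 − $386,000) × 1.4% × 148/366 = $2,824.9399
2012-05-28 to 2012-12-31: 218 days, exemption $339,000 → ($885,000 − $339,000) × 1.4% × 218/366 = $4,552.9836
Total = $7,377.9235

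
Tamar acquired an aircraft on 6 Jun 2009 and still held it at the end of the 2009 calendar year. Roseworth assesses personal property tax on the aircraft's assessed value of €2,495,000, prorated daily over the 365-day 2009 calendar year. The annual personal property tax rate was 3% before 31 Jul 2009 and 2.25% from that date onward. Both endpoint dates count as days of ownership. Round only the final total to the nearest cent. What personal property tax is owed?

6 Jun – 30 Jul 2009: 55 days at 3% → €2,495,000 × 3% × 55/365 = €11,278.7671
31 Jul – 31 Dec 2009: 154 days at 2.25% → €2,495,000 × 2.25% × 154/365 = €23,685.4110
Total = €34,964.1781

€34,964.18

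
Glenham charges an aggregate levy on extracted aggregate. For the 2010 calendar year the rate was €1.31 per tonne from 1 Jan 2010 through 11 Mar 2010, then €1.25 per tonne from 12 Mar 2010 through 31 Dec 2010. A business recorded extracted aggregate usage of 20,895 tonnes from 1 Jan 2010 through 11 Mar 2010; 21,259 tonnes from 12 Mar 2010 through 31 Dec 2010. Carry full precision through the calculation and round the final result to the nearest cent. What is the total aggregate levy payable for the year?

1 Jan – 11 Mar 2010: 20,895 tonnes at €1.31/tonne → €27,372.45
12 Mar – 31 Dec 2010: 21,259 tonnes at €1.25/tonne → €26,573.75

€53,946.20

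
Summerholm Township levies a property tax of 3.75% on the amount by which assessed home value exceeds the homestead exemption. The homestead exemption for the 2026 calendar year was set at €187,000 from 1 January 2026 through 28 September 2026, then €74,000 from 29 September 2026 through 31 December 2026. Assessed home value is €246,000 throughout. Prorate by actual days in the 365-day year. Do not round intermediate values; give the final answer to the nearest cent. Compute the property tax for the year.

€3,303.80

1 January – 28 September 2026: 271 days, exemption €187,000 → (€246,000 − €187,000) × 3.75% × 271/365 = €1,642.7055
29 September – 31 December 2026: 94 days, exemption €74,000 → (€246,000 − €74,000) × 3.75% × 94/365 = €1,661.0959
Total = €3,303.8014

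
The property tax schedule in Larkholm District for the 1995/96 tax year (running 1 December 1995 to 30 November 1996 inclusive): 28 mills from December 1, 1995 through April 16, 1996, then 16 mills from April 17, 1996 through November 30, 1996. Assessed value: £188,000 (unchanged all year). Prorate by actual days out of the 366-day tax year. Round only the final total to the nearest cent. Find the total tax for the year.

December 1, 1995 – April 16, 1996: 138 days at 28 mills → £188,000 × 2.8% × 138/366 = £1,984.7869
April 17 – November 30, 1996: 228 days at 16 mills → £188,000 × 1.6% × 228/366 = £1,873.8361
Total = £3,858.6230

£3,858.62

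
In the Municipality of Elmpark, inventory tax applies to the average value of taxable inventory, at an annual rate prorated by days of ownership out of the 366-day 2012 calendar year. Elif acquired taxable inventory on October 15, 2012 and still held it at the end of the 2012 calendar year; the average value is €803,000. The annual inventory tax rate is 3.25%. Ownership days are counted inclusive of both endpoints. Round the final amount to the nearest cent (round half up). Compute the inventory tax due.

€5,561.76

Days held (October 15 – December 31, 2012): 78 out of 366
Tax = €803,000 × 3.25% × 78/366 = €5,561.7623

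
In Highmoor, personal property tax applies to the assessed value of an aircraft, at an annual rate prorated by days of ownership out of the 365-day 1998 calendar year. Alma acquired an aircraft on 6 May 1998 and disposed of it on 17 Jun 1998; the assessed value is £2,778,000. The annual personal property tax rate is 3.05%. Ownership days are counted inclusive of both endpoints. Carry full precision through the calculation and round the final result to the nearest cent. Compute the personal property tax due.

Days held (6 May – 17 Jun 1998): 43 out of 365
Tax = £2,778,000 × 3.05% × 43/365 = £9,981.7726

£9,981.77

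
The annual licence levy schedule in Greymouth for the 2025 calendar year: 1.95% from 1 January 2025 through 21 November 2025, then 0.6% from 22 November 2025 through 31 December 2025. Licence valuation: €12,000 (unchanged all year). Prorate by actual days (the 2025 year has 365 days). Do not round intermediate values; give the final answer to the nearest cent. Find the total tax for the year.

€216.25

1 January – 21 November 2025: 325 days at 1.95% → €12,000 × 1.95% × 325/365 = €208.3562
22 November – 31 December 2025: 40 days at 0.6% → €12,000 × 0.6% × 40/365 = €7.8904
Total = €216.2466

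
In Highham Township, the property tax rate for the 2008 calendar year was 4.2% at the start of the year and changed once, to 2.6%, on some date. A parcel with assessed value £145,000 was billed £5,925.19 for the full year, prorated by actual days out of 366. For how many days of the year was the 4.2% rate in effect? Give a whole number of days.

Let d = days at the first rate; then 366 − d days at the second rate.
£145,000 × [4.2%·d + 2.6%·(366−d)] / 366 = £5,925.19
Solving gives d = 340, so the new rate took effect on 6 December 2008.

340 days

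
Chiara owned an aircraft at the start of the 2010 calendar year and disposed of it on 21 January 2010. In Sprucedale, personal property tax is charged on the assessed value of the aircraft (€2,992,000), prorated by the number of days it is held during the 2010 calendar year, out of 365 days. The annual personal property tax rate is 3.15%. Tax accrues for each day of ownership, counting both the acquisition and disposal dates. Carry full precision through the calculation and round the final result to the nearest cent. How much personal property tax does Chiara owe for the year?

€5,422.49

Days held (1 January – 21 January 2010): 21 out of 365
Tax = €2,992,000 × 3.15% × 21/365 = €5,422.4877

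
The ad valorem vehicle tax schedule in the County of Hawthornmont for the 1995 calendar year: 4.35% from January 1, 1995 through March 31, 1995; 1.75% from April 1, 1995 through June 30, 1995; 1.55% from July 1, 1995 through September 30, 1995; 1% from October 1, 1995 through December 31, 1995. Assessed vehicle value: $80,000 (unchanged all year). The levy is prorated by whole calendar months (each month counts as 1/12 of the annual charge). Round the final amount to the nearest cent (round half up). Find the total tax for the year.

January 1 – March 31, 1995: 3 months at 4.35% → $80,000 × 4.35% × 3/12 = $870.0000
April 1 – June 30, 1995: 3 months at 1.75% → $80,000 × 1.75% × 3/12 = $350.0000
July 1 – September 30, 1995: 3 months at 1.55% → $80,000 × 1.55% × 3/12 = $310.0000
October 1 – December 31, 1995: 3 months at 1% → $80,000 × 1% × 3/12 = $200.0000
Total = $1,730.0000

$1,730.00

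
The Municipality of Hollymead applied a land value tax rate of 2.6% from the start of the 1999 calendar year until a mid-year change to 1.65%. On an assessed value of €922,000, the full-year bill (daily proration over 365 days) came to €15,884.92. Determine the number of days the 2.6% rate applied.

Let d = days at the first rate; then 365 − d days at the second rate.
€922,000 × [2.6%·d + 1.65%·(365−d)] / 365 = €15,884.92
Solving gives d = 28, so the new rate took effect on 29 Jan 1999.

28 days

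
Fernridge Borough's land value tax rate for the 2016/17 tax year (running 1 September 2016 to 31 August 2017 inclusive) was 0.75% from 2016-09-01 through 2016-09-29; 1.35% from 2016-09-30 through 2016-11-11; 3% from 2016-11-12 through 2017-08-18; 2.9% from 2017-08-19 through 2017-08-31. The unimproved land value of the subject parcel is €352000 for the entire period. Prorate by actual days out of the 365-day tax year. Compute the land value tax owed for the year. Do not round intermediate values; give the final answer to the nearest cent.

€9233.97

2016-09-01 to 2016-09-29: 29 days at 0.75% → €352000 × 0.75% × 29/365 = €209.7534
2016-09-30 to 2016-11-11: 43 days at 1.35% → €352000 × 1.35% × 43/365 = €559.8247
2016-11-12 to 2017-08-18: 280 days at 3% → €352000 × 3% × 280/365 = €8100.8219
2017-08-19 to 2017-08-31: 13 days at 2.9% → €352000 × 2.9% × 13/365 = €363.5726
Total = €9233.9726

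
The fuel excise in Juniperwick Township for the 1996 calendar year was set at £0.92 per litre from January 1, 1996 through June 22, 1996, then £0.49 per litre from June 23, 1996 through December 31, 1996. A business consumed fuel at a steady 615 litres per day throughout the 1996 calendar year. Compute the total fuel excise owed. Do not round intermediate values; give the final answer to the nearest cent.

£156,308.40

January 1 – June 22, 1996: 174 days × 615 litres/day = 107,010 litres at £0.92/litre → £98,449.20
June 23 – December 31, 1996: 192 days × 615 litres/day = 118,080 litres at £0.49/litre → £57,859.20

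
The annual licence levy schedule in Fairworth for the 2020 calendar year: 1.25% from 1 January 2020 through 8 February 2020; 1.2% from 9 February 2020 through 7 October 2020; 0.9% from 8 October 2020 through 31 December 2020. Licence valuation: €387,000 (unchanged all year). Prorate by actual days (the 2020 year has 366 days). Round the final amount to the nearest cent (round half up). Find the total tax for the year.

€4,394.99

1 January – 8 February 2020: 39 days at 1.25% → €387,000 × 1.25% × 39/366 = €515.4713
9 February – 7 October 2020: 242 days at 1.2% → €387,000 × 1.2% × 242/366 = €3,070.6230
8 October – 31 December 2020: 85 days at 0.9% → €387,000 × 0.9% × 85/366 = €808.8934
Total = €4,394.9877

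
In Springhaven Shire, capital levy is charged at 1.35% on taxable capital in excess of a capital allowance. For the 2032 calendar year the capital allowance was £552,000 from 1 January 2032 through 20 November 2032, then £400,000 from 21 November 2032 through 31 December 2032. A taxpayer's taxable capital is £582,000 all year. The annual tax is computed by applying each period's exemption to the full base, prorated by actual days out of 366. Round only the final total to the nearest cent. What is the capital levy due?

£634.87

1 January – 20 November 2032: 325 days, exemption £552,000 → (£582,000 − £552,000) × 1.35% × 325/366 = £359.6311
21 November – 31 December 2032: 41 days, exemption £400,000 → (£582,000 − £400,000) × 1.35% × 41/366 = £275.2377
Total = £634.8689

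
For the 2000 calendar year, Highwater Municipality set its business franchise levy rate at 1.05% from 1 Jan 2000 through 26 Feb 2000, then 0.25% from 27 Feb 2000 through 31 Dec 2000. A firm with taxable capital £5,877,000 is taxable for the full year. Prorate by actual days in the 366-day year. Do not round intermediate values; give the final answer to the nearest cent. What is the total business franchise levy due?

£22,014.66

1 Jan – 26 Feb 2000: 57 days at 1.05% → £5,877,000 × 1.05% × 57/366 = £9,610.3402
27 Feb – 31 Dec 2000: 309 days at 0.25% → £5,877,000 × 0.25% × 309/366 = £12,404.3238
Total = £22,014.6639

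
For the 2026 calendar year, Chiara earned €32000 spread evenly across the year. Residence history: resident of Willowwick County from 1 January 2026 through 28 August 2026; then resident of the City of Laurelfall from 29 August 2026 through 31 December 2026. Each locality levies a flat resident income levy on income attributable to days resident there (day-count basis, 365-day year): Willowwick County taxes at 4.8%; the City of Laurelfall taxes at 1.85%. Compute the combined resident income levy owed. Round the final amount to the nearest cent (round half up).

€1212.71

Willowwick County, 1 January – 28 August 2026: 240 days → €32000 × 4.8% × 240/365 = €1009.9726
The City of Laurelfall, 29 August – 31 December 2026: 125 days → €32000 × 1.85% × 125/365 = €202.7397
Total = €1212.7123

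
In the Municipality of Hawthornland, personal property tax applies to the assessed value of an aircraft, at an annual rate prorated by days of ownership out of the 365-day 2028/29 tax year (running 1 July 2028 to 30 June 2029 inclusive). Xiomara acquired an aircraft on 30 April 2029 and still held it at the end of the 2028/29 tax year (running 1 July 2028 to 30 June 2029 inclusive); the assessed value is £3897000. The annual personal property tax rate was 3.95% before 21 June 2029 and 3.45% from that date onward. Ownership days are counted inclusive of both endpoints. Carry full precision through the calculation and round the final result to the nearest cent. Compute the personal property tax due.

£25613.43

30 April – 20 June 2029: 52 days at 3.95% → £3897000 × 3.95% × 52/365 = £21929.9671
21 June – 30 June 2029: 10 days at 3.45% → £3897000 × 3.45% × 10/365 = £3683.4658
Total = £25613.4329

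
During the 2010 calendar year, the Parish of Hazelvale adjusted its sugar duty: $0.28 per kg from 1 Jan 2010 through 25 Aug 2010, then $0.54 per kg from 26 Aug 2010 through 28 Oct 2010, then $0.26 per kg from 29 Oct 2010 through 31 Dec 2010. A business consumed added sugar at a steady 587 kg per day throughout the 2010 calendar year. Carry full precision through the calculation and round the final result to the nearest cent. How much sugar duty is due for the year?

$69,007.72

1 Jan – 25 Aug 2010: 237 days × 587 kg/day = 139,119 kg at $0.28/kg → $38,953.32
26 Aug – 28 Oct 2010: 64 days × 587 kg/day = 37,568 kg at $0.54/kg → $20,286.72
29 Oct – 31 Dec 2010: 64 days × 587 kg/day = 37,568 kg at $0.26/kg → $9,767.68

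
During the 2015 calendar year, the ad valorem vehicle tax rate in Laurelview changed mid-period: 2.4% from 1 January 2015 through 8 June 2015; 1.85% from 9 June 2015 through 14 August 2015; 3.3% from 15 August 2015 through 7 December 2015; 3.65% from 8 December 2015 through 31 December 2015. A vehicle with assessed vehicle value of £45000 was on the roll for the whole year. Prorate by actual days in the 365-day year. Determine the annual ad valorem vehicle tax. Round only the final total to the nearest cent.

1 January – 8 June 2015: 159 days at 2.4% → £45000 × 2.4% × 159/365 = £470.4658
9 June – 14 August 2015: 67 days at 1.85% → £45000 × 1.85% × 67/365 = £152.8151
15 August – 7 December 2015: 115 days at 3.3% → £45000 × 3.3% × 115/365 = £467.8767
8 December – 31 December 2015: 24 days at 3.65% → £45000 × 3.65% × 24/365 = £108.0000
Total = £1199.1575

£1199.16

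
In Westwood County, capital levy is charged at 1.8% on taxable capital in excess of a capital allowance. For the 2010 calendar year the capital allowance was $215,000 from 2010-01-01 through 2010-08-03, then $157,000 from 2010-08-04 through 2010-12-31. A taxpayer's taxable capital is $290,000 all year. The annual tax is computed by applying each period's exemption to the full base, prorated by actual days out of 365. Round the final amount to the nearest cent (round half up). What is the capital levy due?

$1,779.04

2010-01-01 to 2010-08-03: 215 days, exemption $215,000 → ($290,000 − $215,000) × 1.8% × 215/365 = $795.2055
2010-08-04 to 2010-12-31: 150 days, exemption $157,000 → ($290,000 − $157,000) × 1.8% × 150/365 = $983.8356
Total = $1,779.0411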